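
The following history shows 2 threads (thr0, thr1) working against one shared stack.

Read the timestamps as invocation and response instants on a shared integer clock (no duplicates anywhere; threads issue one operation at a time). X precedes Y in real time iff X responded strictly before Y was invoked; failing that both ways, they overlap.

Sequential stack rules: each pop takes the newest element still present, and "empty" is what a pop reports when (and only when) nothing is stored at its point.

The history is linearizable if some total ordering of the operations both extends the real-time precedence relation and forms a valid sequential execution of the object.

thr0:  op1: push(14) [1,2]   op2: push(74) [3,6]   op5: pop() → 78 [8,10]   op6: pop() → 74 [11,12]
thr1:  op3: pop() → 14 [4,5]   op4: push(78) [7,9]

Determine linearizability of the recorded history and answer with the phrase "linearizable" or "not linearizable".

witness order: op1, op3, op2, op4, op5, op6
1. op1 push(14), leaving stack <14>
2. op3 pop() → 14, leaving stack <>
3. op2 push(74), leaving stack <74>
4. op4 push(78), leaving stack <74,78>
5. op5 pop() → 78, leaving stack <74>
6. op6 pop() → 74, leaving stack <>

linearizable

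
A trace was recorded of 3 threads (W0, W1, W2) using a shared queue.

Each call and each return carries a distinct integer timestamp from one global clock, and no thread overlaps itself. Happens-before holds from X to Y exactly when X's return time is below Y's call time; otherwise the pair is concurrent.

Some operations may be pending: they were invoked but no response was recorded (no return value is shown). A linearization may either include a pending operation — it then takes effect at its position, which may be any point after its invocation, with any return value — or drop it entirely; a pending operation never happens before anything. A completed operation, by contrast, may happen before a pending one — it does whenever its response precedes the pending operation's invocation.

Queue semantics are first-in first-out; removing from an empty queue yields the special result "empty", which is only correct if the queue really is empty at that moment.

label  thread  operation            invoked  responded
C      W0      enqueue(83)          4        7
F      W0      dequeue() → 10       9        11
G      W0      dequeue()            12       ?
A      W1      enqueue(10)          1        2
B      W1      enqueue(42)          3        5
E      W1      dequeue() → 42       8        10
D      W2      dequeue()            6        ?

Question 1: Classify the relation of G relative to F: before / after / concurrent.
Answer: after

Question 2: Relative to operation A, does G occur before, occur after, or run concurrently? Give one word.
Answer: after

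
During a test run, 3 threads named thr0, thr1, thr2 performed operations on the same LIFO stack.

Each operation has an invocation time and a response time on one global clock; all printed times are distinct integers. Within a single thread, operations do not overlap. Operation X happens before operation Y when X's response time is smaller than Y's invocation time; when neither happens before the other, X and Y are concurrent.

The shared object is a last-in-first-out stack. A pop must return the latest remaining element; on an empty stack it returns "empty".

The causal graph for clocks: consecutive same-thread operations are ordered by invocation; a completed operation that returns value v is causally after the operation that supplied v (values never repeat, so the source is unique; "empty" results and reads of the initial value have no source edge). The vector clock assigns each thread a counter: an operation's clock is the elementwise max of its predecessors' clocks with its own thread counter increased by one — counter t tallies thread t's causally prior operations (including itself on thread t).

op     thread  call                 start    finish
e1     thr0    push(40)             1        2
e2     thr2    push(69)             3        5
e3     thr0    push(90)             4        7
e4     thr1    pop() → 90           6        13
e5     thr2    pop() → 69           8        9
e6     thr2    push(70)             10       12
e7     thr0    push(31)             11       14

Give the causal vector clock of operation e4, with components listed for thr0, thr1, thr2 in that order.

invoked at 3, e2 has no predecessors; its own thr2 bump gives (0, 0, 1)
invoked at 1, e1 has no predecessors; its own thr0 bump gives (1, 0, 0)
VC(e5, invoked at 8): max of VC(e2)=(0, 0, 1), then +1 on thread thr2 → (0, 0, 2)
VC(e3, invoked at 4): max of VC(e1)=(1, 0, 0), then +1 on thread thr0 → (2, 0, 0)
VC(e6, invoked at 10): max of VC(e5)=(0, 0, 2), then +1 on thread thr2 → (0, 0, 3)
VC(e4, invoked at 6): max of VC(e3)=(2, 0, 0), then +1 on thread thr1 → (2, 1, 0)
VC(e7, invoked at 11): max of VC(e3)=(2, 0, 0), then +1 on thread thr0 → (3, 0, 0)
target: VC(e4) = (2, 1, 0)

(2, 1, 0)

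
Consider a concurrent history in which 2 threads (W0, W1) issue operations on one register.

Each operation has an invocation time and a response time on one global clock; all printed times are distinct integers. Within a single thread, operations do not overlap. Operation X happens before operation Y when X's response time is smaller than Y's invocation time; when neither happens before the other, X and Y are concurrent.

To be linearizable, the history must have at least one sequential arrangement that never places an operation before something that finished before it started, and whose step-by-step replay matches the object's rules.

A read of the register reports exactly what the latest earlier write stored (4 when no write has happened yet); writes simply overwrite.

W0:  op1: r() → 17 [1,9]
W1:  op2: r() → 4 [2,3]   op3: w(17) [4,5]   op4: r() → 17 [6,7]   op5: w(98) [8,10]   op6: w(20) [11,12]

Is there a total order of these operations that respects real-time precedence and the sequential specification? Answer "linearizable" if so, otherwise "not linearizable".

a witness: op2, op3, op1, op4, op5, op6
1. op2 r() → 4, leaving value 4
2. op3 w(17), leaving value 17
3. op1 r() → 17, leaving value 17
4. op4 r() → 17, leaving value 17
5. op5 w(98), leaving value 98
6. op6 w(20), leaving value 20

linearizable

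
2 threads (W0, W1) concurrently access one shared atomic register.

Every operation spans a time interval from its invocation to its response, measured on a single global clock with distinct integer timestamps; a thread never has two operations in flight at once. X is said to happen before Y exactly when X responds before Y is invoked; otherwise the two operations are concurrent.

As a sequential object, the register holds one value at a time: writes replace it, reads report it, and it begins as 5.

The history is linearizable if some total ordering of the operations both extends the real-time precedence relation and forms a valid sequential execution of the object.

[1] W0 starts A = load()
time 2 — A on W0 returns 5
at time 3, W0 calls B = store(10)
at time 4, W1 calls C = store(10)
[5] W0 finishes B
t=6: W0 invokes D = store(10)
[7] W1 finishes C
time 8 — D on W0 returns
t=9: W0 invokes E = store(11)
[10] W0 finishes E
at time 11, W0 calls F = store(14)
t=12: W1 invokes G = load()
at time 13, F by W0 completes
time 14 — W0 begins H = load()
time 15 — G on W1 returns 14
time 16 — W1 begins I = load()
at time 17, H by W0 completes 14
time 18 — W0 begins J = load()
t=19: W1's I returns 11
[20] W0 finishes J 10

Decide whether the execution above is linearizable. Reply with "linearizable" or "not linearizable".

not linearizable

cut after 18 events: linearizable; cut after 19 events (I responds, time 19): not linearizable
checked exhaustively: 15 real-time-consistent orders of 9 completed operations, zero legal atomic register replays
including or dropping the 1 pending operation (J) in any combination fails
e.g. A, B, C, D, E, F, G, H, I (pending dropped): illegal at step 9, since I load() → 11 cannot apply there
e.g. A, B, C, D, E, F, G, I, H (pending dropped): illegal at step 8, since I load() → 11 cannot apply there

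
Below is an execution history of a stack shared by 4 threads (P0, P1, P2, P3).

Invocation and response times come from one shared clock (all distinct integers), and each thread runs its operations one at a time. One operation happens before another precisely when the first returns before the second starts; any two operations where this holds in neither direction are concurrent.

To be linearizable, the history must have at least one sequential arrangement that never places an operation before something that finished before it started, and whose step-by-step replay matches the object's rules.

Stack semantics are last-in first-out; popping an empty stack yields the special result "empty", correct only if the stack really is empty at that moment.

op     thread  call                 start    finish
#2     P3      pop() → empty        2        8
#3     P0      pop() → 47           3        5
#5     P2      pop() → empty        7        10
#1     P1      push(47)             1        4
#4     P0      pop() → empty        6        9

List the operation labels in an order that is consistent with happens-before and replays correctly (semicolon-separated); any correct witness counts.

#1; #3; #2; #4; #5

step 1: #1 push(47) — stack <47>
step 2: #3 pop() → 47 — stack <>
step 3: #2 pop() → empty — stack <>
step 4: #4 pop() → empty — stack <>
step 5: #5 pop() → empty — stack <>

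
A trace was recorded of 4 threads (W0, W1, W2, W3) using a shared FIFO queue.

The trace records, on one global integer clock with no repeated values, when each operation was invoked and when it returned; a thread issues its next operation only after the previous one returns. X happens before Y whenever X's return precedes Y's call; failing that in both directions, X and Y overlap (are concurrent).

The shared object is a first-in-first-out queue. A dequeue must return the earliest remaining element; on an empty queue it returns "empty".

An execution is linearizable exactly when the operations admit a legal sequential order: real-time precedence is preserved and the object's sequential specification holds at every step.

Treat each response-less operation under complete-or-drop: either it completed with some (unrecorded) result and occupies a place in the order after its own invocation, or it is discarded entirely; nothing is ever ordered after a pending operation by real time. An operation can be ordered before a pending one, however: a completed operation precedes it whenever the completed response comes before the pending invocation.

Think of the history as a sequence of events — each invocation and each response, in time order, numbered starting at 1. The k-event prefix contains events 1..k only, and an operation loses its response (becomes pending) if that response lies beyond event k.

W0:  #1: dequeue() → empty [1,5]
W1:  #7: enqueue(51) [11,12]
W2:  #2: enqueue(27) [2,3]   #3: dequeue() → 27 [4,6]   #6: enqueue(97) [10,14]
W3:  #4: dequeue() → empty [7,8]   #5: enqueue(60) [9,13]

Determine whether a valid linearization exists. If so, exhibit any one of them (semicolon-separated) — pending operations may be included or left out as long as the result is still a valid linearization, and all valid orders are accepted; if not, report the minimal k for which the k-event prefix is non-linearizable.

1. #1 dequeue() → empty, leaving queue <>
2. #2 enqueue(27), leaving queue <27>
3. #3 dequeue() → 27, leaving queue <>
4. #4 dequeue() → empty, leaving queue <>
5. #5 enqueue(60), leaving queue <60>
6. #6 enqueue(97), leaving queue <60,97>
7. #7 enqueue(51), leaving queue <60,97,51>

linearizable — witness: #1; #2; #3; #4; #5; #6; #7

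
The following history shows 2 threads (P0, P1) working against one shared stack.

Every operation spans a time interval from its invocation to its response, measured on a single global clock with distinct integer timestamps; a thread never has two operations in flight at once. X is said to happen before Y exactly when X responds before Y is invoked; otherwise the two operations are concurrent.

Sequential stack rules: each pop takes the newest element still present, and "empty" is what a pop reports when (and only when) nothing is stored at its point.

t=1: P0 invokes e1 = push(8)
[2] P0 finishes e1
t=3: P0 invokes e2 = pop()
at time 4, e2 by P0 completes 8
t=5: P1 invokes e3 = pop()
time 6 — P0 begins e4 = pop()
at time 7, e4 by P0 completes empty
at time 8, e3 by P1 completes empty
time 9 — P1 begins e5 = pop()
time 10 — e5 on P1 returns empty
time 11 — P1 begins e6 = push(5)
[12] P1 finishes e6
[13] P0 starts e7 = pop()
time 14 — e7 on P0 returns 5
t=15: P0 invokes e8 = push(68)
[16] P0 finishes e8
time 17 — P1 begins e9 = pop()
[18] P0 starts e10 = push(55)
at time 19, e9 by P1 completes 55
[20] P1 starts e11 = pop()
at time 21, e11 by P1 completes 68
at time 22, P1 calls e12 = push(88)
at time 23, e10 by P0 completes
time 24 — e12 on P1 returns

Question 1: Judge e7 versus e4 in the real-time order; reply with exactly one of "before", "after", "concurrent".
Answer: after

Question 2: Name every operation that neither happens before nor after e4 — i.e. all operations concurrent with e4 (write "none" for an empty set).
Answer: e3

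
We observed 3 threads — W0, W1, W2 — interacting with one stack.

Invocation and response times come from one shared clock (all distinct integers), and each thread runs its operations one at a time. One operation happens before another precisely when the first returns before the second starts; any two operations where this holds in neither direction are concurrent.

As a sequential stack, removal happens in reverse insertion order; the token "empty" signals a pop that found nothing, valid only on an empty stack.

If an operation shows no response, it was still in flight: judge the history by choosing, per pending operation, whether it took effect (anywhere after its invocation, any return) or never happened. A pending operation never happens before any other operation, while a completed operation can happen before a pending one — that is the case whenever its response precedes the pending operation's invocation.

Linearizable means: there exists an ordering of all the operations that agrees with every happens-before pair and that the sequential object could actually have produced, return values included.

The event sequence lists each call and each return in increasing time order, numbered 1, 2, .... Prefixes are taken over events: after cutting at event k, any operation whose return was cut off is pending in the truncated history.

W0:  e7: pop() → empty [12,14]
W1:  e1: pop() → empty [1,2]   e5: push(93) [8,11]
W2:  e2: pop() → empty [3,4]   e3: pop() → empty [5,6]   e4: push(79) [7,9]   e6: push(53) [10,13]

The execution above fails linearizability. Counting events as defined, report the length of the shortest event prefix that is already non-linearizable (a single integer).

events 1..13 are still linearizable — one witness is e1, e2, e3, e4, e5, e6:
after step 1 (e1 pop() → empty): stack <>
after step 2 (e2 pop() → empty): stack <>
after step 3 (e3 pop() → empty): stack <>
after step 4 (e4 push(79)): stack <79>
after step 5 (e5 push(93)): stack <79,93>
after step 6 (e6 push(53)): stack <79,93,53>
with event 14 included (e7 responding at time 14), all real-time-consistent orders fail
take e1, e2, e3, e4, e5, e6, e7: step 7 already fails, because e7 pop() → empty cannot occur there
take e1, e2, e3, e4, e5, e7, e6: step 6 already fails, because e7 pop() → empty cannot occur there

14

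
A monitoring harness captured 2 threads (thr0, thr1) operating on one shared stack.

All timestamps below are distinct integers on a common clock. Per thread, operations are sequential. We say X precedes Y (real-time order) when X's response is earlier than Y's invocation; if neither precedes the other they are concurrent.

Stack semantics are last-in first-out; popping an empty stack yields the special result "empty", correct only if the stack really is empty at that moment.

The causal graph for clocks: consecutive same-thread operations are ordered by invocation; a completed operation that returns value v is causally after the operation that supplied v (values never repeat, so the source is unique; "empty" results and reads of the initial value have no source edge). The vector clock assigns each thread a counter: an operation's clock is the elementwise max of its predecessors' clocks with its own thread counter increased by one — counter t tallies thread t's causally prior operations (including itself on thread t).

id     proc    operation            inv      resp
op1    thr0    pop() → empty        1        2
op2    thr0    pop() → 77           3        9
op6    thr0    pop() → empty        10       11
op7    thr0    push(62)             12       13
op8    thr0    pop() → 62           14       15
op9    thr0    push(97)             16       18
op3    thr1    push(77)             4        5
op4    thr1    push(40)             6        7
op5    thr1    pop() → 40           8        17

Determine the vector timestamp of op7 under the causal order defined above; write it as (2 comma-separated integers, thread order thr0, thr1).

op3, invoked 4, has no incoming edges; only thr1's bump applies → (0, 1)
op1, invoked 1, has no incoming edges; only thr0's bump applies → (1, 0)
from VC(op3)=(0, 1), op4 (invoked 6) maxes components and bumps thr1 → (0, 2)
from VC(op4)=(0, 2), op5 (invoked 8) maxes components and bumps thr1 → (0, 3)
from VC(op1)=(1, 0), VC(op3)=(0, 1), op2 (invoked 3) maxes components and bumps thr0 → (2, 1)
from VC(op2)=(2, 1), op6 (invoked 10) maxes components and bumps thr0 → (3, 1)
from VC(op6)=(3, 1), op7 (invoked 12) maxes components and bumps thr0 → (4, 1)
from VC(op7)=(4, 1), op8 (invoked 14) maxes components and bumps thr0 → (5, 1)
from VC(op8)=(5, 1), op9 (invoked 16) maxes components and bumps thr0 → (6, 1)
target: VC(op7) = (4, 1)

(4, 1)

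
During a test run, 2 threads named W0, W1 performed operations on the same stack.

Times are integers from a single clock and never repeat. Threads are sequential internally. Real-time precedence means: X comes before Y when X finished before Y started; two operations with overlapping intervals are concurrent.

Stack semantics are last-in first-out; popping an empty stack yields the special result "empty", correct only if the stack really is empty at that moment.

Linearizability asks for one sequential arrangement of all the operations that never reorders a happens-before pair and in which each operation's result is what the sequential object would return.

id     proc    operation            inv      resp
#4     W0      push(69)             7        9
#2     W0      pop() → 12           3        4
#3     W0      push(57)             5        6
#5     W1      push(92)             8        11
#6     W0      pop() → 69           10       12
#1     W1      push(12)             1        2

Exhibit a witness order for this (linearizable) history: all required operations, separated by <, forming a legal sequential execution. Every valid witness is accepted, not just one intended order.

after step 1 (#1 push(12)): stack <12>
after step 2 (#2 pop() → 12): stack <>
after step 3 (#3 push(57)): stack <57>
after step 4 (#4 push(69)): stack <57,69>
after step 5 (#6 pop() → 69): stack <57>
after step 6 (#5 push(92)): stack <57,92>

#1 < #2 < #3 < #4 < #6 < #5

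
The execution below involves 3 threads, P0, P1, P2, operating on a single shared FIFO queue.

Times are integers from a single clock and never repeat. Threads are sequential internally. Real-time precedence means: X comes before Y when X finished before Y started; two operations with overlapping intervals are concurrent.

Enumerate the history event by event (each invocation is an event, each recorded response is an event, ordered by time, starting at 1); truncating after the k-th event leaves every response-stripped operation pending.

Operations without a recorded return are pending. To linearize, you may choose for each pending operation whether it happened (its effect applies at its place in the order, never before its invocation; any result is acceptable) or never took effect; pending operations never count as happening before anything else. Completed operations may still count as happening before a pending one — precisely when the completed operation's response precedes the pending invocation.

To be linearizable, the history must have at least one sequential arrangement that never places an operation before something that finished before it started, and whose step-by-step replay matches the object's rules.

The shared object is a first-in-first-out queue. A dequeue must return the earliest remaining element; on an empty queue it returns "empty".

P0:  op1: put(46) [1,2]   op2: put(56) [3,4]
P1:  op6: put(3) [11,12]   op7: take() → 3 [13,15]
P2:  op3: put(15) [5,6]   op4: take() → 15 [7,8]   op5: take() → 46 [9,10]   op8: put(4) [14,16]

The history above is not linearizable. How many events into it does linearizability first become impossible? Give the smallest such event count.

8

events 1..7 are linearizable, e.g. via op1, op2, op3:
step 1: op1 put(46) — queue <46>
step 2: op2 put(56) — queue <46,56>
step 3: op3 put(15) — queue <46,56,15>
once event 8 joins (op4's response, time 8), exhaustive search finds no witness
one such order, op1, op2, op3, op4, breaks at step 4 where op4 take() → 15 is illegal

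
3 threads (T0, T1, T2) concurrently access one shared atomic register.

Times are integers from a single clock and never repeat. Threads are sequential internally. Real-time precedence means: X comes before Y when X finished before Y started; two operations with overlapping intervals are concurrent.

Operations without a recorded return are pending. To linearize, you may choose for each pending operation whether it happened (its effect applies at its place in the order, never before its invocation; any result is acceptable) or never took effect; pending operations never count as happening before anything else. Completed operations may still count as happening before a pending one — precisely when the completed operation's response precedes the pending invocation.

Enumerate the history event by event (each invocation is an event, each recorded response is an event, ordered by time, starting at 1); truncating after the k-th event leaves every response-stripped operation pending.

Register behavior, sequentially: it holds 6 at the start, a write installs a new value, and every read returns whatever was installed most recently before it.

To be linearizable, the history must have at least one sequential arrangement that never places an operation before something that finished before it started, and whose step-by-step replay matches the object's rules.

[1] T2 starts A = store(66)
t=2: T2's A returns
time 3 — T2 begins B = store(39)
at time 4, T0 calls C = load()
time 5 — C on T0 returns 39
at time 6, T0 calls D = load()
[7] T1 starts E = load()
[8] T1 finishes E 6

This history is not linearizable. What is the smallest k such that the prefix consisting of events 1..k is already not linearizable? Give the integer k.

8

events 1..7 are still linearizable — one witness is A, B, C:
1. A store(66), leaving value 66
2. B store(39) (pending, included), leaving value 39
3. C load() → 39, leaving value 39
with event 8 included (E responding at time 8), all real-time-consistent orders fail
no completion choice of the 2 pending operations (B, D) rescues it — every subset was tried
one such order, A, C, E (pending dropped), breaks at step 2 where C load() → 39 is illegal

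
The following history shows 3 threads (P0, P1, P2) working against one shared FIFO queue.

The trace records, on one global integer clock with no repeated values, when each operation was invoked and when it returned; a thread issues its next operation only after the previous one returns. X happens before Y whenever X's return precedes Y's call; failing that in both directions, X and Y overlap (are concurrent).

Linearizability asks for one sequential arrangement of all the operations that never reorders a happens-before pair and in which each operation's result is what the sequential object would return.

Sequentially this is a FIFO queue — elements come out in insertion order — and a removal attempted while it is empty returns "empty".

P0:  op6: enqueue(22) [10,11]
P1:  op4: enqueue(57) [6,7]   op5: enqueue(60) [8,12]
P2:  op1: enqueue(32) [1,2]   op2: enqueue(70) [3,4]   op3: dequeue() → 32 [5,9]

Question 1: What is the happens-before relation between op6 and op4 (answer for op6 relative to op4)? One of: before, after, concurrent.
Answer: after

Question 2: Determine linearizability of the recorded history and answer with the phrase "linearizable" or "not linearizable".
linearizable

a witness: op1, op2, op3, op4, op5, op6
1. op1 enqueue(32), leaving queue <32>
2. op2 enqueue(70), leaving queue <32,70>
3. op3 dequeue() → 32, leaving queue <70>
4. op4 enqueue(57), leaving queue <70,57>
5. op5 enqueue(60), leaving queue <70,57,60>
6. op6 enqueue(22), leaving queue <70,57,60,22>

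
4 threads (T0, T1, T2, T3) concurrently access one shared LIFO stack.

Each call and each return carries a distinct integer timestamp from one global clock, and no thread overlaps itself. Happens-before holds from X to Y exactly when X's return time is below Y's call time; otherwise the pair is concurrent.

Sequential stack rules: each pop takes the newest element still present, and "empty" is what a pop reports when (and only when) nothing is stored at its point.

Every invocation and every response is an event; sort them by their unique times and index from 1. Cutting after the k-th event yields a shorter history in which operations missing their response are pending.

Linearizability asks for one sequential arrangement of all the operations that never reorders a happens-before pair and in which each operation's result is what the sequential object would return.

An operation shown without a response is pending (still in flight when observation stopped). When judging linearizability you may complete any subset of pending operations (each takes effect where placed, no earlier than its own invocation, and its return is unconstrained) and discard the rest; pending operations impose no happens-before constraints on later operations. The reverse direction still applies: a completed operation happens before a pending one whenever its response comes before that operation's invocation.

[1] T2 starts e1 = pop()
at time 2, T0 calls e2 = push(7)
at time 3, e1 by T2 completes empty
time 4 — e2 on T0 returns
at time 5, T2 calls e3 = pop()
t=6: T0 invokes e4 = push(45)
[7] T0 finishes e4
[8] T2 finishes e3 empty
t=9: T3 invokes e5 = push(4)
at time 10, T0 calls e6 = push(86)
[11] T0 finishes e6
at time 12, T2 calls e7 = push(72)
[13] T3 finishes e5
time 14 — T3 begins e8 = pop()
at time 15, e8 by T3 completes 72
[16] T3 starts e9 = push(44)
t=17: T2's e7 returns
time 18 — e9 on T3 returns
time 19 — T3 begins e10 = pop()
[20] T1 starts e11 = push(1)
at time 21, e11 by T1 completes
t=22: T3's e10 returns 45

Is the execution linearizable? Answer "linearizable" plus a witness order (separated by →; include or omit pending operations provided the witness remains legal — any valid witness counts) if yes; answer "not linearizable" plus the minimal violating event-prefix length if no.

not linearizable — minimal violating prefix: 8 events

prefix check: 1..7 passes, 1..8 fails once e3's time-8 response joins
real-time-consistent orders of the 4 completed operations: 4 — all fail the LIFO stack replay
for example e1, e2, e3, e4 fails at step 3: e3 pop() → empty is not legal there
for example e1, e2, e4, e3 fails at step 4: e3 pop() → empty is not legal there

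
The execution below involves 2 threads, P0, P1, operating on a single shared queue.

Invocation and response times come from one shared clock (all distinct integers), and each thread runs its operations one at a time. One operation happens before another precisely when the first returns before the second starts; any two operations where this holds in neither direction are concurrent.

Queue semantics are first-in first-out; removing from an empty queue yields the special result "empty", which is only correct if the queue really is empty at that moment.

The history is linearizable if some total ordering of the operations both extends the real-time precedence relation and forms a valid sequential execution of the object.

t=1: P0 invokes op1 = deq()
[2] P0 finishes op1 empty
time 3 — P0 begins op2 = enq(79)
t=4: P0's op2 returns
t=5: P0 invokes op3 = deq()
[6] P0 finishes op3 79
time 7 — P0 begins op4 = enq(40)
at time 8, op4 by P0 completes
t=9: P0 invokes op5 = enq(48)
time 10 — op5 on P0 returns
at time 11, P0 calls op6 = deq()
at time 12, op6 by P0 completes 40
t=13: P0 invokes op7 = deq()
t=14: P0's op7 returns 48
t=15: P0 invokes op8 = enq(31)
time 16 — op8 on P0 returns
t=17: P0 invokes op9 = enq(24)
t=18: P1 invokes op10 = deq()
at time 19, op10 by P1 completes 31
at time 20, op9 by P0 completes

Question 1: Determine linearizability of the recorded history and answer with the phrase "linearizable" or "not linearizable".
a witness: op1, op2, op3, op4, op5, op6, op7, op8, op9, op10
1. op1 deq() → empty, leaving queue <>
2. op2 enq(79), leaving queue <79>
3. op3 deq() → 79, leaving queue <>
4. op4 enq(40), leaving queue <40>
5. op5 enq(48), leaving queue <40,48>
6. op6 deq() → 40, leaving queue <48>
7. op7 deq() → 48, leaving queue <>
8. op8 enq(31), leaving queue <31>
9. op9 enq(24), leaving queue <31,24>
10. op10 deq() → 31, leaving queue <24>

linearizable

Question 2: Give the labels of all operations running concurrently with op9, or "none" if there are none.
overlap test against op9 [17,20]: concurrent iff the interval meets 17..20
op1 [1,2]: before
op2 [3,4]: before
op3 [5,6]: before
op4 [7,8]: before
op5 [9,10]: before
op6 [11,12]: before
op7 [13,14]: before
op8 [15,16]: before
op10 [18,19]: concurrent

op10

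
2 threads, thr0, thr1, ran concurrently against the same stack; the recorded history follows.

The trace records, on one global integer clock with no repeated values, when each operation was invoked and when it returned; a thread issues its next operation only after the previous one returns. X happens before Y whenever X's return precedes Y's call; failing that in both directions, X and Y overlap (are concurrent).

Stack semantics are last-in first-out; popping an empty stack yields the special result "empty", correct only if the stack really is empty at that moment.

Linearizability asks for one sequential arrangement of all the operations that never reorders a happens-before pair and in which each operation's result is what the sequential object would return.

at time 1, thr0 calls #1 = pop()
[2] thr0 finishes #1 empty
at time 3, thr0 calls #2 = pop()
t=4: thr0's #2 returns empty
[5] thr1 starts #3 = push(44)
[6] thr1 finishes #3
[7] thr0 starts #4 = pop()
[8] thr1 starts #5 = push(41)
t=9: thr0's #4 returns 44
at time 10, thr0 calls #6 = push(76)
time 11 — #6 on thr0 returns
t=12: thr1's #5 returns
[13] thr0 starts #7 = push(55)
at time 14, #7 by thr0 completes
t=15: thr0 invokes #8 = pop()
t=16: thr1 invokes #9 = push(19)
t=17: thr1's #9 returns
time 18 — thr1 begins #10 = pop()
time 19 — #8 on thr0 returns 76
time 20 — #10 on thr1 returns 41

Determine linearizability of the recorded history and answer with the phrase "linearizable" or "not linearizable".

not linearizable

events 1..18 are fine; event 19 — the response of #8 at time 19 — makes the prefix non-linearizable
all 6 real-time-respecting orders fail — 9 completed stack operations, no legal replay
every completion of the 1 pending operation (#10) was checked; none linearizes
take #1, #2, #3, #4, #5, #6, #7, #8, #9 (pending dropped): step 8 already fails, because #8 pop() → 76 cannot occur there
take #1, #2, #3, #4, #5, #6, #7, #9, #8 (pending dropped): step 9 already fails, because #8 pop() → 76 cannot occur there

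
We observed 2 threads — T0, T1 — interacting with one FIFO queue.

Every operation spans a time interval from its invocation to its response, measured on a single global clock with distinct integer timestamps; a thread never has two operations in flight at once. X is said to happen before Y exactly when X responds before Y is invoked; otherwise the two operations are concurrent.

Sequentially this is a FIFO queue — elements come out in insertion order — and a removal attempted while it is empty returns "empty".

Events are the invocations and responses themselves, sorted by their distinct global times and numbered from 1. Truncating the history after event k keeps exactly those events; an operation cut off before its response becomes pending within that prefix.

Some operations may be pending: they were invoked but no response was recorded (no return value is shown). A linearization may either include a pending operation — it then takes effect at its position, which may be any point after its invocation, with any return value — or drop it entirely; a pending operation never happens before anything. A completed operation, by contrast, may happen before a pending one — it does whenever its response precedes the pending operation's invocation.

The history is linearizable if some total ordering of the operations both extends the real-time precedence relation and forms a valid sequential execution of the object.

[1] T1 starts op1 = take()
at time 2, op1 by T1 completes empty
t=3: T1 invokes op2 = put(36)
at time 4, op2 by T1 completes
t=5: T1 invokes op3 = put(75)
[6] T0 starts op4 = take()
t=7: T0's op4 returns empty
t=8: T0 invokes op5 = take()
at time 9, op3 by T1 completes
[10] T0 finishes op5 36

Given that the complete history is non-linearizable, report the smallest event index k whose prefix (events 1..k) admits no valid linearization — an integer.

7

one valid order for events 1..6 is op1, op2:
step 1: op1 take() → empty — queue <>
step 2: op2 put(36) — queue <36>
with event 7 included (op4 responding at time 7), all real-time-consistent orders fail
completion choices over the 1 pending operation (op3) were checked; none helps
e.g. op1, op2, op4 (pending dropped): illegal at step 3, since op4 take() → empty cannot apply there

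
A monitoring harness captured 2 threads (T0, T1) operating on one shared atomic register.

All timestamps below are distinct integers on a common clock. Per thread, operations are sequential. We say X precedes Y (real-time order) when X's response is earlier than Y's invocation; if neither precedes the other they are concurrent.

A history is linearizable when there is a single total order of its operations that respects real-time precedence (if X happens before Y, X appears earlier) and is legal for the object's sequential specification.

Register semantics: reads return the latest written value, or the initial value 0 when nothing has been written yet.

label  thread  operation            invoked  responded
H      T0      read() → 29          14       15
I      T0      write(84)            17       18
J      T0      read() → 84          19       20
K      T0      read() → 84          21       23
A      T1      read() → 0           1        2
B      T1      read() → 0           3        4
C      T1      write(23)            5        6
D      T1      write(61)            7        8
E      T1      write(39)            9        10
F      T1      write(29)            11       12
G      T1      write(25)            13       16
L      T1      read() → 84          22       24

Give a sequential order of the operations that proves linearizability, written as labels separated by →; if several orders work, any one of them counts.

A → B → C → D → E → F → H → G → I → J → K → L

step 1: A read() → 0 — value 0
step 2: B read() → 0 — value 0
step 3: C write(23) — value 23
step 4: D write(61) — value 61
step 5: E write(39) — value 39
step 6: F write(29) — value 29
step 7: H read() → 29 — value 29
step 8: G write(25) — value 25
step 9: I write(84) — value 84
step 10: J read() → 84 — value 84
step 11: K read() → 84 — value 84
step 12: L read() → 84 — value 84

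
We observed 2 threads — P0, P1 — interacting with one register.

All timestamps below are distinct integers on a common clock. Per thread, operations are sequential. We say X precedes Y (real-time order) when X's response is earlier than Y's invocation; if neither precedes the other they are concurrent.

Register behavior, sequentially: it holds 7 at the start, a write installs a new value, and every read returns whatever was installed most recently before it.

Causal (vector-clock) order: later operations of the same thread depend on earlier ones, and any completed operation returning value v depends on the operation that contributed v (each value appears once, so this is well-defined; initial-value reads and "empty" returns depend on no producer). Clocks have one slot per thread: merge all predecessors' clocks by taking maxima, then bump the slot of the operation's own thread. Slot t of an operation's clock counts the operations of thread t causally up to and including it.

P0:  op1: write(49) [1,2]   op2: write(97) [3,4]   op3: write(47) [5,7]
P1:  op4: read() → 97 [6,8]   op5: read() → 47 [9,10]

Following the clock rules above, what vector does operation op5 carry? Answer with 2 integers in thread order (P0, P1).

(3, 2)

no predecessors for op1 (invoked 1): P0 increments from zero → (1, 0)
invoked at 3, op2 merges VC(op1)=(1, 0) and bumps P0's slot → (2, 0)
invoked at 6, op4 merges VC(op2)=(2, 0) and bumps P1's slot → (2, 1)
invoked at 5, op3 merges VC(op2)=(2, 0) and bumps P0's slot → (3, 0)
invoked at 9, op5 merges VC(op3)=(3, 0), VC(op4)=(2, 1) and bumps P1's slot → (3, 2)
target: VC(op5) = (3, 2)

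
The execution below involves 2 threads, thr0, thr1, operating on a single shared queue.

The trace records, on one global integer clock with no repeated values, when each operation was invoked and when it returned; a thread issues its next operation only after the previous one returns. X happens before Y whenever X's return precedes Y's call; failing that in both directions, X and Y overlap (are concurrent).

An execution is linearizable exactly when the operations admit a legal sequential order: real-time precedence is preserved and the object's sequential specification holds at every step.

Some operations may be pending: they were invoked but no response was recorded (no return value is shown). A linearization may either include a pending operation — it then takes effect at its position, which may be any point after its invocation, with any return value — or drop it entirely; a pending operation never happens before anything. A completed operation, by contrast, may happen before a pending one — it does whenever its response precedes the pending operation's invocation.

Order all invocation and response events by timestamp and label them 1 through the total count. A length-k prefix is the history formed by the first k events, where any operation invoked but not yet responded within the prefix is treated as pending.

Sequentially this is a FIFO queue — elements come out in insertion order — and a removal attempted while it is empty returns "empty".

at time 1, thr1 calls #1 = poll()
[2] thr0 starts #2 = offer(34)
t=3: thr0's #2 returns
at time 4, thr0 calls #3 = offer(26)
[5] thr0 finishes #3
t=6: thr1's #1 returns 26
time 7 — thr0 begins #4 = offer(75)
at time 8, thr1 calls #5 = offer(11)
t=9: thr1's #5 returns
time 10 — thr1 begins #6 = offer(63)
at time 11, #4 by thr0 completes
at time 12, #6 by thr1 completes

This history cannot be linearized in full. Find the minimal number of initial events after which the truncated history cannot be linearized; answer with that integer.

6

events 1..5 are linearizable; a witness order is #1, #2, #3:
step 1: #1 poll() (pending, included) — queue <>
step 2: #2 offer(34) — queue <34>
step 3: #3 offer(26) — queue <34,26>
include event 6 — #1 responding at 6 — and every candidate order breaks
take #1, #2, #3: step 1 already fails, because #1 poll() → 26 cannot occur there
take #2, #1, #3: step 2 already fails, because #1 poll() → 26 cannot occur there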